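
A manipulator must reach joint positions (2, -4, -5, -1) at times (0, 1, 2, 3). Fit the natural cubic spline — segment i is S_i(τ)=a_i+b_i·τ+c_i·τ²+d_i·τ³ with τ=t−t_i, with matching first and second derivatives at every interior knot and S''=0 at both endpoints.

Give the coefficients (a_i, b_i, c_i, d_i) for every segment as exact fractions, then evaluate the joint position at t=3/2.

  seg 0: a=2 b=-7 c=0 d=1
  seg 1: a=-4 b=-4 c=3 d=0
  seg 2: a=-5 b=2 c=3 d=-1
S(3/2) = -21/4

Δ: Δ0=-6, Δ1=-1, Δ2=4
row 1: diag=4, rhs=30; c'=1/4, d'=15/2
row 2: denom=4−1·1/4=15/4; d'=(30−1·15/2)/(15/4)=6
back: M2=6
back: M1=15/2−1/4·6=6
M: M0=0, M1=6, M2=6, M3=0
seg 0: a=2, c=M0/2=0, d=(M1−M0)/(6·1)=1, b=Δ0−h0·(2M0+M1)/6=-7
seg 1: a=-4, c=M1/2=3, d=(M2−M1)/(6·1)=0, b=Δ1−h1·(2M1+M2)/6=-4
seg 2: a=-5, c=M2/2=3, d=(M3−M2)/(6·1)=-1, b=Δ2−h2·(2M2+M3)/6=2
t_q=3/2 → seg 1, τ=1/2; S=-4+-4·τ+3·τ²+0·τ³=-21/4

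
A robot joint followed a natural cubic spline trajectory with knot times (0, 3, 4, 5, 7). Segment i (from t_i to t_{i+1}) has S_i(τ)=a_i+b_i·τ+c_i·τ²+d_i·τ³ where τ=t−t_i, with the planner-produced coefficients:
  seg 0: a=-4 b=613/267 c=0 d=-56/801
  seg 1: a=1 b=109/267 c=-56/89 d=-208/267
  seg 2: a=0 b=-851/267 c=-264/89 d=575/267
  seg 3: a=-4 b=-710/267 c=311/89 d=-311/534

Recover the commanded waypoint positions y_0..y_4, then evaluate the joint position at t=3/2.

y_0 = S_0(0) = a_0 = -4
y_1 = S_1(0) = a_1 = 1
y_2 = S_2(0) = a_2 = 0
y_3 = S_3(0) = a_3 = -4
y_4 = S_3(2) = 0
t_q=3/2 is in segment 0 (τ=3/2); S_0(τ)=-141/178

y_0=-4 y_1=1 y_2=0 y_3=-4 y_4=0
S(3/2) = -141/178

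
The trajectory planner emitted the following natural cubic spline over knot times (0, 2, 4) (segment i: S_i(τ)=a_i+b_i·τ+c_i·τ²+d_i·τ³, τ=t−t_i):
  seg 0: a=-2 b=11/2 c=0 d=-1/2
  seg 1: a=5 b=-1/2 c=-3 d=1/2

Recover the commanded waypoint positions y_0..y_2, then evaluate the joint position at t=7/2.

y_0=-2 y_1=5 y_2=-4
S(7/2) = -13/16

y_0 = S_0(0) = a_0 = -2
y_1 = S_1(0) = a_1 = 5
y_2 = S_1(2) = -4
t_q=7/2 is in segment 1 (τ=3/2); S_1(τ)=-13/16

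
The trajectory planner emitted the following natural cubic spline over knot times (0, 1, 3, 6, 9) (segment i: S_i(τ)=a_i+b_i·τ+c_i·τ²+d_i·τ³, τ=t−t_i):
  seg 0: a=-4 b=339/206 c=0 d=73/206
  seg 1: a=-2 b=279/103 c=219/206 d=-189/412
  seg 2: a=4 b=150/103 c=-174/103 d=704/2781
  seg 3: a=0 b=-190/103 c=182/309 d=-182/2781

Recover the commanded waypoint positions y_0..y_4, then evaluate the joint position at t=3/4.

y_0 = S_0(0) = a_0 = -4
y_1 = S_1(0) = a_1 = -2
y_2 = S_2(0) = a_2 = 4
y_3 = S_3(0) = a_3 = 0
y_4 = S_3(3) = -2
t_q=3/4 is in segment 0 (τ=3/4); S_0(τ)=-34493/13184

y_0=-4 y_1=-2 y_2=4 y_3=0 y_4=-2
S(3/4) = -34493/13184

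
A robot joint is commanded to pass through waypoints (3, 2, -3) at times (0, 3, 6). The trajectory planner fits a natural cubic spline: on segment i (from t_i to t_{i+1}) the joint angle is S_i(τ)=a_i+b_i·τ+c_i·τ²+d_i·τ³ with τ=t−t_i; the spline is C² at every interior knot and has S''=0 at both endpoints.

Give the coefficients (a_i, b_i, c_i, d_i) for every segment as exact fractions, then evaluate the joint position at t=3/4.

  seg 0: a=3 b=0 c=0 d=-1/27
  seg 1: a=2 b=-1 c=-1/3 d=1/27
S(3/4) = 191/64

Δ: Δ0=-1/3, Δ1=-5/3
row 1: diag=12, rhs=-8; c'=1/4, d'=-2/3
back: M1=-2/3
M: M0=0, M1=-2/3, M2=0
seg 0: a=3, c=M0/2=0, d=(M1−M0)/(6·3)=-1/27, b=Δ0−h0·(2M0+M1)/6=0
seg 1: a=2, c=M1/2=-1/3, d=(M2−M1)/(6·3)=1/27, b=Δ1−h1·(2M1+M2)/6=-1
t_q=3/4 → seg 0, τ=3/4; S=3+0·τ+0·τ²+-1/27·τ³=191/64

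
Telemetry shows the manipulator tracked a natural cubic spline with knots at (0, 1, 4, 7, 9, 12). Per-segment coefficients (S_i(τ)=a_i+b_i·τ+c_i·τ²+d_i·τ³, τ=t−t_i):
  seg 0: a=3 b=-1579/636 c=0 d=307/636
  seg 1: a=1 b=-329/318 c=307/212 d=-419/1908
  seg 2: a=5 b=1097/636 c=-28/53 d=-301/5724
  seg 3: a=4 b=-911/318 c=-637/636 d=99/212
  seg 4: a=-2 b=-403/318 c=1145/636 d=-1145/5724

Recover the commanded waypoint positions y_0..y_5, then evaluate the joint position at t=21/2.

y_0 = S_0(0) = a_0 = 3
y_1 = S_1(0) = a_1 = 1
y_2 = S_2(0) = a_2 = 5
y_3 = S_3(0) = a_3 = 4
y_4 = S_4(0) = a_4 = -2
y_5 = S_4(3) = 5
t_q=21/2 is in segment 4 (τ=3/2); S_4(τ)=-891/1696

y_0=3 y_1=1 y_2=5 y_3=4 y_4=-2 y_5=5
S(21/2) = -891/1696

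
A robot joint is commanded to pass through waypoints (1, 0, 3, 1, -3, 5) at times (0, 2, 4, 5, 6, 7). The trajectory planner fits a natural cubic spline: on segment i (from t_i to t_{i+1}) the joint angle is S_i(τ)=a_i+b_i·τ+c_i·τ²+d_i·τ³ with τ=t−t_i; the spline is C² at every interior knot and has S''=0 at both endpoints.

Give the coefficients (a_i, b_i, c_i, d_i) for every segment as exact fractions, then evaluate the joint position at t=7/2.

  seg 0: a=1 b=-197/157 c=0 d=237/1256
  seg 1: a=0 b=317/314 c=711/628 d=-557/1256
  seg 2: a=3 b=34/157 c=-240/157 d=-108/157
  seg 3: a=1 b=-770/157 c=-564/157 d=706/157
  seg 4: a=-3 b=220/157 c=1554/157 d=-518/157
S(7/2) = 25773/10048

Δ: Δ0=-1/2, Δ1=3/2, Δ2=-2, Δ3=-4, Δ4=8
row 1: diag=8, rhs=12; c'=1/4, d'=3/2
row 2: denom=6−2·1/4=11/2; d'=(-21−2·3/2)/(11/2)=-48/11
row 3: denom=4−1·2/11=42/11; d'=(-12−1·-48/11)/(42/11)=-2
row 4: denom=4−1·11/42=157/42; d'=(72−1·-2)/(157/42)=3108/157
back: M4=3108/157
back: M3=-2−11/42·3108/157=-1128/157
back: M2=-48/11−2/11·-1128/157=-480/157
back: M1=3/2−1/4·-480/157=711/314
M: M0=0, M1=711/314, M2=-480/157, M3=-1128/157, M4=3108/157, M5=0
seg 0: a=1, c=M0/2=0, d=(M1−M0)/(6·2)=237/1256, b=Δ0−h0·(2M0+M1)/6=-197/157
seg 1: a=0, c=M1/2=711/628, d=(M2−M1)/(6·2)=-557/1256, b=Δ1−h1·(2M1+M2)/6=317/314
seg 2: a=3, c=M2/2=-240/157, d=(M3−M2)/(6·1)=-108/157, b=Δ2−h2·(2M2+M3)/6=34/157
seg 3: a=1, c=M3/2=-564/157, d=(M4−M3)/(6·1)=706/157, b=Δ3−h3·(2M3+M4)/6=-770/157
seg 4: a=-3, c=M4/2=1554/157, d=(M5−M4)/(6·1)=-518/157, b=Δ4−h4·(2M4+M5)/6=220/157
t_q=7/2 → seg 1, τ=3/2; S=0+317/314·τ+711/628·τ²+-557/1256·τ³=25773/10048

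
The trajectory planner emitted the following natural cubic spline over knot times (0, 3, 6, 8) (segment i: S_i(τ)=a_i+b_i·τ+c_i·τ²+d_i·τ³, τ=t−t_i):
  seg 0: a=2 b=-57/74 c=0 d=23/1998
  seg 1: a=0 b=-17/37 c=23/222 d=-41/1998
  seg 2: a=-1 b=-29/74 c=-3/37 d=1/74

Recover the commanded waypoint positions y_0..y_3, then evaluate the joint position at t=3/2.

y_0 = S_0(0) = a_0 = 2
y_1 = S_1(0) = a_1 = 0
y_2 = S_2(0) = a_2 = -1
y_3 = S_2(2) = -2
t_q=3/2 is in segment 0 (τ=3/2); S_0(τ)=523/592

y_0=2 y_1=0 y_2=-1 y_3=-2
S(3/2) = 523/592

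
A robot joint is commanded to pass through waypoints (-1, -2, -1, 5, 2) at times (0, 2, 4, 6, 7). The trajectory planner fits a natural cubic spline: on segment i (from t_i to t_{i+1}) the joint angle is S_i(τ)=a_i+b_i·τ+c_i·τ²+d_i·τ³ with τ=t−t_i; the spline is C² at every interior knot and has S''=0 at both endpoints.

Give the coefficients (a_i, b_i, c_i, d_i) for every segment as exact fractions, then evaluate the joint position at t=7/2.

Δ: Δ0=-1/2, Δ1=1/2, Δ2=3, Δ3=-3
row 1: diag=8, rhs=6; c'=1/4, d'=3/4
row 2: denom=8−2·1/4=15/2; d'=(15−2·3/4)/(15/2)=9/5
row 3: denom=6−2·4/15=82/15; d'=(-36−2·9/5)/(82/15)=-297/41
back: M3=-297/41
back: M2=9/5−4/15·-297/41=153/41
back: M1=3/4−1/4·153/41=-15/82
M: M0=0, M1=-15/82, M2=153/41, M3=-297/41, M4=0
seg 0: a=-1, c=M0/2=0, d=(M1−M0)/(6·2)=-5/328, b=Δ0−h0·(2M0+M1)/6=-18/41
seg 1: a=-2, c=M1/2=-15/164, d=(M2−M1)/(6·2)=107/328, b=Δ1−h1·(2M1+M2)/6=-51/82
seg 2: a=-1, c=M2/2=153/82, d=(M3−M2)/(6·2)=-75/82, b=Δ2−h2·(2M2+M3)/6=120/41
seg 3: a=5, c=M3/2=-297/82, d=(M4−M3)/(6·1)=99/82, b=Δ3−h3·(2M3+M4)/6=-24/41
t_q=7/2 → seg 1, τ=3/2; S=-2+-51/82·τ+-15/164·τ²+107/328·τ³=-5347/2624

  seg 0: a=-1 b=-18/41 c=0 d=-5/328
  seg 1: a=-2 b=-51/82 c=-15/164 d=107/328
  seg 2: a=-1 b=120/41 c=153/82 d=-75/82
  seg 3: a=5 b=-24/41 c=-297/82 d=99/82
S(7/2) = -5347/2624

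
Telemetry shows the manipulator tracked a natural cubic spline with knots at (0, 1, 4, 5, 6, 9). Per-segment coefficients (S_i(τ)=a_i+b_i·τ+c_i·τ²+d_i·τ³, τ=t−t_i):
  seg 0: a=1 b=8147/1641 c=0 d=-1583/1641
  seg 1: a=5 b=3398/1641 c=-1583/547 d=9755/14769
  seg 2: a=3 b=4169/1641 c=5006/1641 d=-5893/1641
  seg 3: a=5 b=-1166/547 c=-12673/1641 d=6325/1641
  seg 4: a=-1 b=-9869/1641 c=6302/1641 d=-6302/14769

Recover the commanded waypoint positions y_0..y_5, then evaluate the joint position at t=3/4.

y_0=1 y_1=5 y_2=3 y_3=5 y_4=-1 y_5=4
S(3/4) = 151113/35008

y_0 = S_0(0) = a_0 = 1
y_1 = S_1(0) = a_1 = 5
y_2 = S_2(0) = a_2 = 3
y_3 = S_3(0) = a_3 = 5
y_4 = S_4(0) = a_4 = -1
y_5 = S_4(3) = 4
t_q=3/4 is in segment 0 (τ=3/4); S_0(τ)=151113/35008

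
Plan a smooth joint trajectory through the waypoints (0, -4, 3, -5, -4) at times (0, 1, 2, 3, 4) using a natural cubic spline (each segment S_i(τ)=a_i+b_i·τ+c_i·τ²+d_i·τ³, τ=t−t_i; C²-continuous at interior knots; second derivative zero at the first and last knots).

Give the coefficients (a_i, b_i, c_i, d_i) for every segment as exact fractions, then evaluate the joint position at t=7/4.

  seg 0: a=0 b=-229/28 c=0 d=117/28
  seg 1: a=-4 b=61/14 c=351/28 d=-277/28
  seg 2: a=3 b=-1/4 c=-120/7 d=263/28
  seg 3: a=-5 b=-89/14 c=309/28 d=-103/28
S(7/4) = 3845/1792

Δ: Δ0=-4, Δ1=7, Δ2=-8, Δ3=1
row 1: diag=4, rhs=66; c'=1/4, d'=33/2
row 2: denom=4−1·1/4=15/4; d'=(-90−1·33/2)/(15/4)=-142/5
row 3: denom=4−1·4/15=56/15; d'=(54−1·-142/5)/(56/15)=309/14
back: M3=309/14
back: M2=-142/5−4/15·309/14=-240/7
back: M1=33/2−1/4·-240/7=351/14
M: M0=0, M1=351/14, M2=-240/7, M3=309/14, M4=0
seg 0: a=0, c=M0/2=0, d=(M1−M0)/(6·1)=117/28, b=Δ0−h0·(2M0+M1)/6=-229/28
seg 1: a=-4, c=M1/2=351/28, d=(M2−M1)/(6·1)=-277/28, b=Δ1−h1·(2M1+M2)/6=61/14
seg 2: a=3, c=M2/2=-120/7, d=(M3−M2)/(6·1)=263/28, b=Δ2−h2·(2M2+M3)/6=-1/4
seg 3: a=-5, c=M3/2=309/28, d=(M4−M3)/(6·1)=-103/28, b=Δ3−h3·(2M3+M4)/6=-89/14
t_q=7/4 → seg 1, τ=3/4; S=-4+61/14·τ+351/28·τ²+-277/28·τ³=3845/1792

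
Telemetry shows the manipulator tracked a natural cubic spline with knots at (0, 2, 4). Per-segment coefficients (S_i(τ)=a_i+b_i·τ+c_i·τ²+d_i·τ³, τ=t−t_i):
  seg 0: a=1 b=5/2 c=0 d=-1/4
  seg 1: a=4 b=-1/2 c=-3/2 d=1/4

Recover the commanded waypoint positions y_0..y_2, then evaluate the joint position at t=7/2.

y_0=1 y_1=4 y_2=-1
S(7/2) = 23/32

y_0 = S_0(0) = a_0 = 1
y_1 = S_1(0) = a_1 = 4
y_2 = S_1(2) = -1
t_q=7/2 is in segment 1 (τ=3/2); S_1(τ)=23/32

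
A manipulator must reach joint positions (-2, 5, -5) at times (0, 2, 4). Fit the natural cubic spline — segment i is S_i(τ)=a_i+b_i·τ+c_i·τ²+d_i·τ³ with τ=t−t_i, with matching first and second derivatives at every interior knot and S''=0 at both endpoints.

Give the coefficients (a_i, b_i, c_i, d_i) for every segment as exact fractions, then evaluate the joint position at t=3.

  seg 0: a=-2 b=45/8 c=0 d=-17/32
  seg 1: a=5 b=-3/4 c=-51/16 d=17/32
S(3) = 51/32

Δ: Δ0=7/2, Δ1=-5
row 1: diag=8, rhs=-51; c'=1/4, d'=-51/8
back: M1=-51/8
M: M0=0, M1=-51/8, M2=0
seg 0: a=-2, c=M0/2=0, d=(M1−M0)/(6·2)=-17/32, b=Δ0−h0·(2M0+M1)/6=45/8
seg 1: a=5, c=M1/2=-51/16, d=(M2−M1)/(6·2)=17/32, b=Δ1−h1·(2M1+M2)/6=-3/4
t_q=3 → seg 1, τ=1; S=5+-3/4·τ+-51/16·τ²+17/32·τ³=51/32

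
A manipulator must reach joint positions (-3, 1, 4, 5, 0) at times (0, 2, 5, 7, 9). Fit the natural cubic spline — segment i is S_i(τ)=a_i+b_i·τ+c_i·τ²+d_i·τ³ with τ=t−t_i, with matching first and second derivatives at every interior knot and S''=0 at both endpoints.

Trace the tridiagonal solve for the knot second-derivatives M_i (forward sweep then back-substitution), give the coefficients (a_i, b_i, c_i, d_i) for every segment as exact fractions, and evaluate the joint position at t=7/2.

Δ: Δ0=2, Δ1=1, Δ2=1/2, Δ3=-5/2
row 1: diag=10, rhs=-6; c'=3/10, d'=-3/5
row 2: denom=10−3·3/10=91/10; d'=(-3−3·-3/5)/(91/10)=-12/91
row 3: denom=8−2·20/91=688/91; d'=(-18−2·-12/91)/(688/91)=-807/344
back: M3=-807/344
back: M2=-12/91−20/91·-807/344=33/86
back: M1=-3/5−3/10·33/86=-123/172
M: M0=0, M1=-123/172, M2=33/86, M3=-807/344, M4=0
seg 0: a=-3, c=M0/2=0, d=(M1−M0)/(6·2)=-41/688, b=Δ0−h0·(2M0+M1)/6=385/172
seg 1: a=1, c=M1/2=-123/344, d=(M2−M1)/(6·3)=21/344, b=Δ1−h1·(2M1+M2)/6=131/86
seg 2: a=4, c=M2/2=33/172, d=(M3−M2)/(6·2)=-313/1376, b=Δ2−h2·(2M2+M3)/6=353/344
seg 3: a=5, c=M3/2=-807/688, d=(M4−M3)/(6·2)=269/1376, b=Δ3−h3·(2M3+M4)/6=-161/172
t_q=7/2 → seg 1, τ=3/2; S=1+131/86·τ+-123/344·τ²+21/344·τ³=7393/2752

  seg 0: a=-3 b=385/172 c=0 d=-41/688
  seg 1: a=1 b=131/86 c=-123/344 d=21/344
  seg 2: a=4 b=353/344 c=33/172 d=-313/1376
  seg 3: a=5 b=-161/172 c=-807/688 d=269/1376
S(7/2) = 7393/2752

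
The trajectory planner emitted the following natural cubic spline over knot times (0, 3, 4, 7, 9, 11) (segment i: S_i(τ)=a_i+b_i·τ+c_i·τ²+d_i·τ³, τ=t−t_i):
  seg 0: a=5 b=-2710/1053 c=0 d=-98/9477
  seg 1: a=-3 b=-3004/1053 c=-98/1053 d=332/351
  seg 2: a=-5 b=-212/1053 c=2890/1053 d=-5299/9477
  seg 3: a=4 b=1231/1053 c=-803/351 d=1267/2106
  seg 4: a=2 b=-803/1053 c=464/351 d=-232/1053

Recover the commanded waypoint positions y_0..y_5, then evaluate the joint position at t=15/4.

y_0=5 y_1=-3 y_2=-5 y_3=4 y_4=2 y_5=4
S(15/4) = -26917/5616

y_0 = S_0(0) = a_0 = 5
y_1 = S_1(0) = a_1 = -3
y_2 = S_2(0) = a_2 = -5
y_3 = S_3(0) = a_3 = 4
y_4 = S_4(0) = a_4 = 2
y_5 = S_4(2) = 4
t_q=15/4 is in segment 1 (τ=3/4); S_1(τ)=-26917/5616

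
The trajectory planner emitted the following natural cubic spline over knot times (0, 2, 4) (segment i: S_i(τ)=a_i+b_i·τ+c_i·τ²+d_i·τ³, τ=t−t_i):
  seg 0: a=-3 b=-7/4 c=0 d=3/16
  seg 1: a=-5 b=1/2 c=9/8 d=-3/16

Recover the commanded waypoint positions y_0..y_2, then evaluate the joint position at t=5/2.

y_0=-3 y_1=-5 y_2=-1
S(5/2) = -575/128

y_0 = S_0(0) = a_0 = -3
y_1 = S_1(0) = a_1 = -5
y_2 = S_1(2) = -1
t_q=5/2 is in segment 1 (τ=1/2); S_1(τ)=-575/128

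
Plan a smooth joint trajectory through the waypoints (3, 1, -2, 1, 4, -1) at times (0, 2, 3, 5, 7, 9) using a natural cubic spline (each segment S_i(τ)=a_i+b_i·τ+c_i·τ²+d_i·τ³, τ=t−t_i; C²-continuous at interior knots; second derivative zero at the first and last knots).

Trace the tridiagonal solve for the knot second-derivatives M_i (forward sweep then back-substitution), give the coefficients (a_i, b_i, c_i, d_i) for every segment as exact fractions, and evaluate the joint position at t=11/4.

  seg 0: a=3 b=-22/477 c=0 d=-455/1908
  seg 1: a=1 b=-1387/477 c=-455/318 d=1277/954
  seg 2: a=-2 b=-1673/954 c=137/53 d=-457/954
  seg 3: a=1 b=2707/954 c=-46/159 d=-181/954
  seg 4: a=4 b=-569/954 c=-227/159 d=227/954
S(11/4) = -28919/20352

Δ: Δ0=-1, Δ1=-3, Δ2=3/2, Δ3=3/2, Δ4=-5/2
row 1: diag=6, rhs=-12; c'=1/6, d'=-2
row 2: denom=6−1·1/6=35/6; d'=(27−1·-2)/(35/6)=174/35
row 3: denom=8−2·12/35=256/35; d'=(0−2·174/35)/(256/35)=-87/64
row 4: denom=8−2·35/128=477/64; d'=(-24−2·-87/64)/(477/64)=-454/159
back: M4=-454/159
back: M3=-87/64−35/128·-454/159=-92/159
back: M2=174/35−12/35·-92/159=274/53
back: M1=-2−1/6·274/53=-455/159
M: M0=0, M1=-455/159, M2=274/53, M3=-92/159, M4=-454/159, M5=0
seg 0: a=3, c=M0/2=0, d=(M1−M0)/(6·2)=-455/1908, b=Δ0−h0·(2M0+M1)/6=-22/477
seg 1: a=1, c=M1/2=-455/318, d=(M2−M1)/(6·1)=1277/954, b=Δ1−h1·(2M1+M2)/6=-1387/477
seg 2: a=-2, c=M2/2=137/53, d=(M3−M2)/(6·2)=-457/954, b=Δ2−h2·(2M2+M3)/6=-1673/954
seg 3: a=1, c=M3/2=-46/159, d=(M4−M3)/(6·2)=-181/954, b=Δ3−h3·(2M3+M4)/6=2707/954
seg 4: a=4, c=M4/2=-227/159, d=(M5−M4)/(6·2)=227/954, b=Δ4−h4·(2M4+M5)/6=-569/954
t_q=11/4 → seg 1, τ=3/4; S=1+-1387/477·τ+-455/318·τ²+1277/954·τ³=-28919/20352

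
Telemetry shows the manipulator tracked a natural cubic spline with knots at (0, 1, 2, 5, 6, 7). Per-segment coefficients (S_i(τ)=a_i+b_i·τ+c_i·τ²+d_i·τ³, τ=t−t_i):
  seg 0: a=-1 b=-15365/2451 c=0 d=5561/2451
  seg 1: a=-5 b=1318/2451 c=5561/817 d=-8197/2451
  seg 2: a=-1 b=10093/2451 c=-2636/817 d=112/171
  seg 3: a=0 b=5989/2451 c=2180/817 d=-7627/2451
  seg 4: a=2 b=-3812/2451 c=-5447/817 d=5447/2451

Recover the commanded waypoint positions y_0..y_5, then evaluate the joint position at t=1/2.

y_0 = S_0(0) = a_0 = -1
y_1 = S_1(0) = a_1 = -5
y_2 = S_2(0) = a_2 = -1
y_3 = S_3(0) = a_3 = 0
y_4 = S_4(0) = a_4 = 2
y_5 = S_4(1) = -4
t_q=1/2 is in segment 0 (τ=1/2); S_0(τ)=-25169/6536

y_0=-1 y_1=-5 y_2=-1 y_3=0 y_4=2 y_5=-4
S(1/2) = -25169/6536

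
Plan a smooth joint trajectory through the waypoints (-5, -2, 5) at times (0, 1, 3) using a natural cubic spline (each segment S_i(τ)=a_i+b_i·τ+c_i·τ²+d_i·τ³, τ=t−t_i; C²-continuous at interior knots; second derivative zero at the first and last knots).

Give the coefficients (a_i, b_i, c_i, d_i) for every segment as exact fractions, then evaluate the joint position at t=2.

  seg 0: a=-5 b=35/12 c=0 d=1/12
  seg 1: a=-2 b=19/6 c=1/4 d=-1/24
S(2) = 11/8

Δ: Δ0=3, Δ1=7/2
row 1: diag=6, rhs=3; c'=1/3, d'=1/2
back: M1=1/2
M: M0=0, M1=1/2, M2=0
seg 0: a=-5, c=M0/2=0, d=(M1−M0)/(6·1)=1/12, b=Δ0−h0·(2M0+M1)/6=35/12
seg 1: a=-2, c=M1/2=1/4, d=(M2−M1)/(6·2)=-1/24, b=Δ1−h1·(2M1+M2)/6=19/6
t_q=2 → seg 1, τ=1; S=-2+19/6·τ+1/4·τ²+-1/24·τ³=11/8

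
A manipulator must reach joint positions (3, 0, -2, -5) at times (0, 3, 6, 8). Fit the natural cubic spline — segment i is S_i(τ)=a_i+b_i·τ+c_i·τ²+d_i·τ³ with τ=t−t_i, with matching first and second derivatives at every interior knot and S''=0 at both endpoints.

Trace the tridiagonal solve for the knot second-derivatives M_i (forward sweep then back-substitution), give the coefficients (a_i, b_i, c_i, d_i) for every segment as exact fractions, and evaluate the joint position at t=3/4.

Δ: Δ0=-1, Δ1=-2/3, Δ2=-3/2
row 1: diag=12, rhs=2; c'=1/4, d'=1/6
row 2: denom=10−3·1/4=37/4; d'=(-5−3·1/6)/(37/4)=-22/37
back: M2=-22/37
back: M1=1/6−1/4·-22/37=35/111
M: M0=0, M1=35/111, M2=-22/37, M3=0
seg 0: a=3, c=M0/2=0, d=(M1−M0)/(6·3)=35/1998, b=Δ0−h0·(2M0+M1)/6=-257/222
seg 1: a=0, c=M1/2=35/222, d=(M2−M1)/(6·3)=-101/1998, b=Δ1−h1·(2M1+M2)/6=-76/111
seg 2: a=-2, c=M2/2=-11/37, d=(M3−M2)/(6·2)=11/222, b=Δ2−h2·(2M2+M3)/6=-245/222
t_q=3/4 → seg 0, τ=3/4; S=3+-257/222·τ+0·τ²+35/1998·τ³=10131/4736

  seg 0: a=3 b=-257/222 c=0 d=35/1998
  seg 1: a=0 b=-76/111 c=35/222 d=-101/1998
  seg 2: a=-2 b=-245/222 c=-11/37 d=11/222
S(3/4) = 10131/4736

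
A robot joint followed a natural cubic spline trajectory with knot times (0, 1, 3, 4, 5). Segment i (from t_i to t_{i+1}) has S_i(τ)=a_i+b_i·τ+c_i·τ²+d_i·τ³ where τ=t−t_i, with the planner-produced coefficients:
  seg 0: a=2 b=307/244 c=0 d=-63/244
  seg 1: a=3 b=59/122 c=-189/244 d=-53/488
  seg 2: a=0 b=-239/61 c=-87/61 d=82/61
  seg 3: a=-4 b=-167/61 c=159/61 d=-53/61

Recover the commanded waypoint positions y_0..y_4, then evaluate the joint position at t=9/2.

y_0 = S_0(0) = a_0 = 2
y_1 = S_1(0) = a_1 = 3
y_2 = S_2(0) = a_2 = 0
y_3 = S_3(0) = a_3 = -4
y_4 = S_3(1) = -5
t_q=9/2 is in segment 3 (τ=1/2); S_3(τ)=-2355/488

y_0=2 y_1=3 y_2=0 y_3=-4 y_4=-5
S(9/2) = -2355/488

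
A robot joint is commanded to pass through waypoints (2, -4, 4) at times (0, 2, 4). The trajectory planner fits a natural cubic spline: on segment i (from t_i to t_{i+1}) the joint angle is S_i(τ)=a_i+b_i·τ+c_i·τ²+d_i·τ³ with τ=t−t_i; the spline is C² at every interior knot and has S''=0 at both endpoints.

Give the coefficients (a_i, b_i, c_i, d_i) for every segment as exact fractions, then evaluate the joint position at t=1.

Δ: Δ0=-3, Δ1=4
row 1: diag=8, rhs=42; c'=1/4, d'=21/4
back: M1=21/4
M: M0=0, M1=21/4, M2=0
seg 0: a=2, c=M0/2=0, d=(M1−M0)/(6·2)=7/16, b=Δ0−h0·(2M0+M1)/6=-19/4
seg 1: a=-4, c=M1/2=21/8, d=(M2−M1)/(6·2)=-7/16, b=Δ1−h1·(2M1+M2)/6=1/2
t_q=1 → seg 0, τ=1; S=2+-19/4·τ+0·τ²+7/16·τ³=-37/16

  seg 0: a=2 b=-19/4 c=0 d=7/16
  seg 1: a=-4 b=1/2 c=21/8 d=-7/16
S(1) = -37/16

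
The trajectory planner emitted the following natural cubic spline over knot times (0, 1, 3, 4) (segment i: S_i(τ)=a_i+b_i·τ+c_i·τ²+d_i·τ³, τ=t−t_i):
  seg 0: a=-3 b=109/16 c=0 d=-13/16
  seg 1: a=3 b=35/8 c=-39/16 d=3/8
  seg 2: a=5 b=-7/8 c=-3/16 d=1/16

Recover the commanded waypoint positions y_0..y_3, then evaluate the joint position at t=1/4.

y_0 = S_0(0) = a_0 = -3
y_1 = S_1(0) = a_1 = 3
y_2 = S_2(0) = a_2 = 5
y_3 = S_2(1) = 4
t_q=1/4 is in segment 0 (τ=1/4); S_0(τ)=-1341/1024

y_0=-3 y_1=3 y_2=5 y_3=4
S(1/4) = -1341/1024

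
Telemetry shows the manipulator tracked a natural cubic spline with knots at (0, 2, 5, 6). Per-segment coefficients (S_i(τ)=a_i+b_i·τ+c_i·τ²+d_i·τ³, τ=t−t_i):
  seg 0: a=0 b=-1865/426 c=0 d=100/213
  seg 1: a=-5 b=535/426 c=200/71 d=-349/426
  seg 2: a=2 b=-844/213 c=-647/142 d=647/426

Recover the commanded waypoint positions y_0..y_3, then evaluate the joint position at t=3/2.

y_0 = S_0(0) = a_0 = 0
y_1 = S_1(0) = a_1 = -5
y_2 = S_2(0) = a_2 = 2
y_3 = S_2(1) = -5
t_q=3/2 is in segment 0 (τ=3/2); S_0(τ)=-1415/284

y_0=0 y_1=-5 y_2=2 y_3=-5
S(3/2) = -1415/284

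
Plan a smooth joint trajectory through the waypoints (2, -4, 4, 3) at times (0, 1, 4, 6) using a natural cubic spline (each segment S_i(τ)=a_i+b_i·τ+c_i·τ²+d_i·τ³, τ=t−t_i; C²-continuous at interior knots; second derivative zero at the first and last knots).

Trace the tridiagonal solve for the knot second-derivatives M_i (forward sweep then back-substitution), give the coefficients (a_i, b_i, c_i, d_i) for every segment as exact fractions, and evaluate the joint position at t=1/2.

  seg 0: a=2 b=-3133/426 c=0 d=577/426
  seg 1: a=-4 b=-701/213 c=577/142 d=-295/426
  seg 2: a=4 b=1019/426 c=-154/71 d=77/213
S(1/2) = -1713/1136

Δ: Δ0=-6, Δ1=8/3, Δ2=-1/2
row 1: diag=8, rhs=52; c'=3/8, d'=13/2
row 2: denom=10−3·3/8=71/8; d'=(-19−3·13/2)/(71/8)=-308/71
back: M2=-308/71
back: M1=13/2−3/8·-308/71=577/71
M: M0=0, M1=577/71, M2=-308/71, M3=0
seg 0: a=2, c=M0/2=0, d=(M1−M0)/(6·1)=577/426, b=Δ0−h0·(2M0+M1)/6=-3133/426
seg 1: a=-4, c=M1/2=577/142, d=(M2−M1)/(6·3)=-295/426, b=Δ1−h1·(2M1+M2)/6=-701/213
seg 2: a=4, c=M2/2=-154/71, d=(M3−M2)/(6·2)=77/213, b=Δ2−h2·(2M2+M3)/6=1019/426
t_q=1/2 → seg 0, τ=1/2; S=2+-3133/426·τ+0·τ²+577/426·τ³=-1713/1136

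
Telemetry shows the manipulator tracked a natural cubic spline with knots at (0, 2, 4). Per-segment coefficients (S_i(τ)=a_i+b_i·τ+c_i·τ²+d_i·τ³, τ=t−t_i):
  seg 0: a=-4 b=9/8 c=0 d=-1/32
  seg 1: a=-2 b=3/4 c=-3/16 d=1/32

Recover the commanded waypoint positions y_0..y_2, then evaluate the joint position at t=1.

y_0=-4 y_1=-2 y_2=-1
S(1) = -93/32

y_0 = S_0(0) = a_0 = -4
y_1 = S_1(0) = a_1 = -2
y_2 = S_1(2) = -1
t_q=1 is in segment 0 (τ=1); S_0(τ)=-93/32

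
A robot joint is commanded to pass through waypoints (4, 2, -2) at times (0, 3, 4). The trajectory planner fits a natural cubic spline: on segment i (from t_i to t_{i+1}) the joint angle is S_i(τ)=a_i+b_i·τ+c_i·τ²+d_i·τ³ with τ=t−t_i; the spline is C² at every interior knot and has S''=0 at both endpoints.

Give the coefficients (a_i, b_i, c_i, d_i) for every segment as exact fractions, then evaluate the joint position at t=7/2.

  seg 0: a=4 b=7/12 c=0 d=-5/36
  seg 1: a=2 b=-19/6 c=-5/4 d=5/12
S(7/2) = 5/32

Δ: Δ0=-2/3, Δ1=-4
row 1: diag=8, rhs=-20; c'=1/8, d'=-5/2
back: M1=-5/2
M: M0=0, M1=-5/2, M2=0
seg 0: a=4, c=M0/2=0, d=(M1−M0)/(6·3)=-5/36, b=Δ0−h0·(2M0+M1)/6=7/12
seg 1: a=2, c=M1/2=-5/4, d=(M2−M1)/(6·1)=5/12, b=Δ1−h1·(2M1+M2)/6=-19/6
t_q=7/2 → seg 1, τ=1/2; S=2+-19/6·τ+-5/4·τ²+5/12·τ³=5/32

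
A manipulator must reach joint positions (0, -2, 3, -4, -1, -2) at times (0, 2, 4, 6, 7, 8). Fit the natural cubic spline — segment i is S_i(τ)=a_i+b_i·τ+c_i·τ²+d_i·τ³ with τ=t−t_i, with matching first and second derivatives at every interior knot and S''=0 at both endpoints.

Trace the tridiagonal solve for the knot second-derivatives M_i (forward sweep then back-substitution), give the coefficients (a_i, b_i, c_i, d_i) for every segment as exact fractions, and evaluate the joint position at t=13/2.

Δ: Δ0=-1, Δ1=5/2, Δ2=-7/2, Δ3=3, Δ4=-1
row 1: diag=8, rhs=21; c'=1/4, d'=21/8
row 2: denom=8−2·1/4=15/2; d'=(-36−2·21/8)/(15/2)=-11/2
row 3: denom=6−2·4/15=82/15; d'=(39−2·-11/2)/(82/15)=375/41
row 4: denom=4−1·15/82=313/82; d'=(-24−1·375/41)/(313/82)=-2718/313
back: M4=-2718/313
back: M3=375/41−15/82·-2718/313=3360/313
back: M2=-11/2−4/15·3360/313=-5235/626
back: M1=21/8−1/4·-5235/626=1476/313
M: M0=0, M1=1476/313, M2=-5235/626, M3=3360/313, M4=-2718/313, M5=0
seg 0: a=0, c=M0/2=0, d=(M1−M0)/(6·2)=123/313, b=Δ0−h0·(2M0+M1)/6=-805/313
seg 1: a=-2, c=M1/2=738/313, d=(M2−M1)/(6·2)=-2729/2504, b=Δ1−h1·(2M1+M2)/6=671/313
seg 2: a=3, c=M2/2=-5235/1252, d=(M3−M2)/(6·2)=3985/2504, b=Δ2−h2·(2M2+M3)/6=-941/626
seg 3: a=-4, c=M3/2=1680/313, d=(M4−M3)/(6·1)=-1013/313, b=Δ3−h3·(2M3+M4)/6=272/313
seg 4: a=-1, c=M4/2=-1359/313, d=(M5−M4)/(6·1)=453/313, b=Δ4−h4·(2M4+M5)/6=593/313
t_q=13/2 → seg 3, τ=1/2; S=-4+272/313·τ+1680/313·τ²+-1013/313·τ³=-6581/2504

  seg 0: a=0 b=-805/313 c=0 d=123/313
  seg 1: a=-2 b=671/313 c=738/313 d=-2729/2504
  seg 2: a=3 b=-941/626 c=-5235/1252 d=3985/2504
  seg 3: a=-4 b=272/313 c=1680/313 d=-1013/313
  seg 4: a=-1 b=593/313 c=-1359/313 d=453/313
S(13/2) = -6581/2504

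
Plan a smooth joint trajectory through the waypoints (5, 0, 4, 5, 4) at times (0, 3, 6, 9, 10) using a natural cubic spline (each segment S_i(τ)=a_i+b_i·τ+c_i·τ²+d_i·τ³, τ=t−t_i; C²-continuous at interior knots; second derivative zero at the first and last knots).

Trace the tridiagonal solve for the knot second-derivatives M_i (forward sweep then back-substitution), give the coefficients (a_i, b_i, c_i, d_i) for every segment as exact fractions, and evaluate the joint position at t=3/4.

Δ: Δ0=-5/3, Δ1=4/3, Δ2=1/3, Δ3=-1
row 1: diag=12, rhs=18; c'=1/4, d'=3/2
row 2: denom=12−3·1/4=45/4; d'=(-6−3·3/2)/(45/4)=-14/15
row 3: denom=8−3·4/15=36/5; d'=(-8−3·-14/15)/(36/5)=-13/18
back: M3=-13/18
back: M2=-14/15−4/15·-13/18=-20/27
back: M1=3/2−1/4·-20/27=91/54
M: M0=0, M1=91/54, M2=-20/27, M3=-13/18, M4=0
seg 0: a=5, c=M0/2=0, d=(M1−M0)/(6·3)=91/972, b=Δ0−h0·(2M0+M1)/6=-271/108
seg 1: a=0, c=M1/2=91/108, d=(M2−M1)/(6·3)=-131/972, b=Δ1−h1·(2M1+M2)/6=1/54
seg 2: a=4, c=M2/2=-10/27, d=(M3−M2)/(6·3)=1/972, b=Δ2−h2·(2M2+M3)/6=155/108
seg 3: a=5, c=M3/2=-13/36, d=(M4−M3)/(6·1)=13/108, b=Δ3−h3·(2M3+M4)/6=-41/54
t_q=3/4 → seg 0, τ=3/4; S=5+-271/108·τ+0·τ²+91/972·τ³=2425/768

  seg 0: a=5 b=-271/108 c=0 d=91/972
  seg 1: a=0 b=1/54 c=91/108 d=-131/972
  seg 2: a=4 b=155/108 c=-10/27 d=1/972
  seg 3: a=5 b=-41/54 c=-13/36 d=13/108
S(3/4) = 2425/768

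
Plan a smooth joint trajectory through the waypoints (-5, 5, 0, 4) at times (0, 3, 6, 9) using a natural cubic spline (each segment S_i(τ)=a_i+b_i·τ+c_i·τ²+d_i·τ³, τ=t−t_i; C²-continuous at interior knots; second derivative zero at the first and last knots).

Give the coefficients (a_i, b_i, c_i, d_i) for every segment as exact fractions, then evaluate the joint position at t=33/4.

  seg 0: a=-5 b=73/15 c=0 d=-23/135
  seg 1: a=5 b=4/15 c=-23/15 d=8/27
  seg 2: a=0 b=-14/15 c=17/15 d=-17/135
S(33/4) = 141/64

Δ: Δ0=10/3, Δ1=-5/3, Δ2=4/3
row 1: diag=12, rhs=-30; c'=1/4, d'=-5/2
row 2: denom=12−3·1/4=45/4; d'=(18−3·-5/2)/(45/4)=34/15
back: M2=34/15
back: M1=-5/2−1/4·34/15=-46/15
M: M0=0, M1=-46/15, M2=34/15, M3=0
seg 0: a=-5, c=M0/2=0, d=(M1−M0)/(6·3)=-23/135, b=Δ0−h0·(2M0+M1)/6=73/15
seg 1: a=5, c=M1/2=-23/15, d=(M2−M1)/(6·3)=8/27, b=Δ1−h1·(2M1+M2)/6=4/15
seg 2: a=0, c=M2/2=17/15, d=(M3−M2)/(6·3)=-17/135, b=Δ2−h2·(2M2+M3)/6=-14/15
t_q=33/4 → seg 2, τ=9/4; S=0+-14/15·τ+17/15·τ²+-17/135·τ³=141/64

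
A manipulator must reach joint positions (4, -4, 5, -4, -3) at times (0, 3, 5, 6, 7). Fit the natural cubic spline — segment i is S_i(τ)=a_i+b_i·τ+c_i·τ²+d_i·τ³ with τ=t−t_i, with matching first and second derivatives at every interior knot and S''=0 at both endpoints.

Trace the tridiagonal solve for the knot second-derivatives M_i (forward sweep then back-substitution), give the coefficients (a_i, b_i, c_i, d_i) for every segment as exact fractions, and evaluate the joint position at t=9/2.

  seg 0: a=4 b=-8695/1284 c=0 d=1757/3852
  seg 1: a=-4 b=3559/642 c=1757/428 d=-5941/2568
  seg 2: a=5 b=-1861/321 c=-1046/107 d=2110/321
  seg 3: a=-4 b=-1807/321 c=1064/107 d=-1064/321
S(9/2) = 39335/6848

Δ: Δ0=-8/3, Δ1=9/2, Δ2=-9, Δ3=1
row 1: diag=10, rhs=43; c'=1/5, d'=43/10
row 2: denom=6−2·1/5=28/5; d'=(-81−2·43/10)/(28/5)=-16
row 3: denom=4−1·5/28=107/28; d'=(60−1·-16)/(107/28)=2128/107
back: M3=2128/107
back: M2=-16−5/28·2128/107=-2092/107
back: M1=43/10−1/5·-2092/107=1757/214
M: M0=0, M1=1757/214, M2=-2092/107, M3=2128/107, M4=0
seg 0: a=4, c=M0/2=0, d=(M1−M0)/(6·3)=1757/3852, b=Δ0−h0·(2M0+M1)/6=-8695/1284
seg 1: a=-4, c=M1/2=1757/428, d=(M2−M1)/(6·2)=-5941/2568, b=Δ1−h1·(2M1+M2)/6=3559/642
seg 2: a=5, c=M2/2=-1046/107, d=(M3−M2)/(6·1)=2110/321, b=Δ2−h2·(2M2+M3)/6=-1861/321
seg 3: a=-4, c=M3/2=1064/107, d=(M4−M3)/(6·1)=-1064/321, b=Δ3−h3·(2M3+M4)/6=-1807/321
t_q=9/2 → seg 1, τ=3/2; S=-4+3559/642·τ+1757/428·τ²+-5941/2568·τ³=39335/6848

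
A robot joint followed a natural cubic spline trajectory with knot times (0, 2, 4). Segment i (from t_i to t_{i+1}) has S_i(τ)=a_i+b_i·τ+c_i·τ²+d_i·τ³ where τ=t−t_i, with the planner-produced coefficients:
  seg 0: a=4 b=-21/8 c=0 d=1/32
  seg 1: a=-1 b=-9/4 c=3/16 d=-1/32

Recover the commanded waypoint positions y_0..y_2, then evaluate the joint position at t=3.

y_0=4 y_1=-1 y_2=-5
S(3) = -99/32

y_0 = S_0(0) = a_0 = 4
y_1 = S_1(0) = a_1 = -1
y_2 = S_1(2) = -5
t_q=3 is in segment 1 (τ=1); S_1(τ)=-99/32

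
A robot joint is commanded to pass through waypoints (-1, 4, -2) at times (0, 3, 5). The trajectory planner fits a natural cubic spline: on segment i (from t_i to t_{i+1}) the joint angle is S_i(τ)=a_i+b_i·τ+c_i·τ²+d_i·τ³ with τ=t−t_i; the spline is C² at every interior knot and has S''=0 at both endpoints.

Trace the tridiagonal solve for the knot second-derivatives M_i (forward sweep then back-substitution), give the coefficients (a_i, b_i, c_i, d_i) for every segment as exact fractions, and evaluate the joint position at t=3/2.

  seg 0: a=-1 b=46/15 c=0 d=-7/45
  seg 1: a=4 b=-17/15 c=-7/5 d=7/30
S(3/2) = 123/40

Δ: Δ0=5/3, Δ1=-3
row 1: diag=10, rhs=-28; c'=1/5, d'=-14/5
back: M1=-14/5
M: M0=0, M1=-14/5, M2=0
seg 0: a=-1, c=M0/2=0, d=(M1−M0)/(6·3)=-7/45, b=Δ0−h0·(2M0+M1)/6=46/15
seg 1: a=4, c=M1/2=-7/5, d=(M2−M1)/(6·2)=7/30, b=Δ1−h1·(2M1+M2)/6=-17/15
t_q=3/2 → seg 0, τ=3/2; S=-1+46/15·τ+0·τ²+-7/45·τ³=123/40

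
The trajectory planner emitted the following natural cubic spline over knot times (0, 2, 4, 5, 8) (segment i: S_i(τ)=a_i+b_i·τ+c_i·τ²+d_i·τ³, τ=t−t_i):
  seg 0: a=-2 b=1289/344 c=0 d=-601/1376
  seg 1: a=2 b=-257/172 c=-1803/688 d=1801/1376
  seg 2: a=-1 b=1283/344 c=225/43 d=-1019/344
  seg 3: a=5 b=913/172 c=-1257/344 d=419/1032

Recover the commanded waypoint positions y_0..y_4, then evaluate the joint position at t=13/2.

y_0 = S_0(0) = a_0 = -2
y_1 = S_1(0) = a_1 = 2
y_2 = S_2(0) = a_2 = -1
y_3 = S_3(0) = a_3 = 5
y_4 = S_3(3) = -1
t_q=13/2 is in segment 3 (τ=3/2); S_3(τ)=16817/2752

y_0=-2 y_1=2 y_2=-1 y_3=5 y_4=-1
S(13/2) = 16817/2752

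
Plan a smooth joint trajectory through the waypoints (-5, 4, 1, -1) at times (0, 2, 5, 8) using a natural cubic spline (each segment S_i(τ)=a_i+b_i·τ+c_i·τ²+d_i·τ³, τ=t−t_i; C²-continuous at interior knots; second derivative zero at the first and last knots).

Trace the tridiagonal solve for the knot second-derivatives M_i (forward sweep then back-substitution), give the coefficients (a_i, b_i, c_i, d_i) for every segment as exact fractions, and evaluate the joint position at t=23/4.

  seg 0: a=-5 b=1267/222 c=0 d=-67/222
  seg 1: a=4 b=463/222 c=-67/37 d=521/1998
  seg 2: a=1 b=-193/111 c=119/222 d=-119/1998
S(23/4) = -131/4736

Δ: Δ0=9/2, Δ1=-1, Δ2=-2/3
row 1: diag=10, rhs=-33; c'=3/10, d'=-33/10
row 2: denom=12−3·3/10=111/10; d'=(2−3·-33/10)/(111/10)=119/111
back: M2=119/111
back: M1=-33/10−3/10·119/111=-134/37
M: M0=0, M1=-134/37, M2=119/111, M3=0
seg 0: a=-5, c=M0/2=0, d=(M1−M0)/(6·2)=-67/222, b=Δ0−h0·(2M0+M1)/6=1267/222
seg 1: a=4, c=M1/2=-67/37, d=(M2−M1)/(6·3)=521/1998, b=Δ1−h1·(2M1+M2)/6=463/222
seg 2: a=1, c=M2/2=119/222, d=(M3−M2)/(6·3)=-119/1998, b=Δ2−h2·(2M2+M3)/6=-193/111
t_q=23/4 → seg 2, τ=3/4; S=1+-193/111·τ+119/222·τ²+-119/1998·τ³=-131/4736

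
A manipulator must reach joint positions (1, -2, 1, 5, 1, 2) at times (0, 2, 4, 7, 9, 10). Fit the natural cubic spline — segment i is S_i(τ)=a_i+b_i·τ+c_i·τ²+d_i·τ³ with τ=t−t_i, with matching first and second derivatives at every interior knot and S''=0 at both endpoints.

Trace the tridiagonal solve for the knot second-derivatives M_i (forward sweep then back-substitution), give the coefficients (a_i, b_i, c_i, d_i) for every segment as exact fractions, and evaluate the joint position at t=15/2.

Δ: Δ0=-3/2, Δ1=3/2, Δ2=4/3, Δ3=-2, Δ4=1
row 1: diag=8, rhs=18; c'=1/4, d'=9/4
row 2: denom=10−2·1/4=19/2; d'=(-1−2·9/4)/(19/2)=-11/19
row 3: denom=10−3·6/19=172/19; d'=(-20−3·-11/19)/(172/19)=-347/172
row 4: denom=6−2·19/86=239/43; d'=(18−2·-347/172)/(239/43)=1895/478
back: M4=1895/478
back: M3=-347/172−19/86·1895/478=-1383/478
back: M2=-11/19−6/19·-1383/478=80/239
back: M1=9/4−1/4·80/239=2071/956
M: M0=0, M1=2071/956, M2=80/239, M3=-1383/478, M4=1895/478, M5=0
seg 0: a=1, c=M0/2=0, d=(M1−M0)/(6·2)=2071/11472, b=Δ0−h0·(2M0+M1)/6=-6373/2868
seg 1: a=-2, c=M1/2=2071/1912, d=(M2−M1)/(6·2)=-1751/11472, b=Δ1−h1·(2M1+M2)/6=-40/717
seg 2: a=1, c=M2/2=40/239, d=(M3−M2)/(6·3)=-1543/8604, b=Δ2−h2·(2M2+M3)/6=7013/2868
seg 3: a=5, c=M3/2=-1383/956, d=(M4−M3)/(6·2)=1639/2868, b=Δ3−h3·(2M3+M4)/6=-1997/1434
seg 4: a=1, c=M4/2=1895/956, d=(M5−M4)/(6·1)=-1895/2868, b=Δ4−h4·(2M4+M5)/6=-461/1434
t_q=15/2 → seg 3, τ=1/2; S=5+-1997/1434·τ+-1383/956·τ²+1639/2868·τ³=30695/7648

  seg 0: a=1 b=-6373/2868 c=0 d=2071/11472
  seg 1: a=-2 b=-40/717 c=2071/1912 d=-1751/11472
  seg 2: a=1 b=7013/2868 c=40/239 d=-1543/8604
  seg 3: a=5 b=-1997/1434 c=-1383/956 d=1639/2868
  seg 4: a=1 b=-461/1434 c=1895/956 d=-1895/2868
S(15/2) = 30695/7648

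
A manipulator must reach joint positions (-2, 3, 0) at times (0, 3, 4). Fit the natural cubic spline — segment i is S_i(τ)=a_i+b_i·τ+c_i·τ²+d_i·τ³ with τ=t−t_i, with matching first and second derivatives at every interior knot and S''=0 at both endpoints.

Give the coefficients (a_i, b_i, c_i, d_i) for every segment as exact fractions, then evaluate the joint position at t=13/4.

  seg 0: a=-2 b=41/12 c=0 d=-7/36
  seg 1: a=3 b=-11/6 c=-7/4 d=7/12
S(13/4) = 625/256

Δ: Δ0=5/3, Δ1=-3
row 1: diag=8, rhs=-28; c'=1/8, d'=-7/2
back: M1=-7/2
M: M0=0, M1=-7/2, M2=0
seg 0: a=-2, c=M0/2=0, d=(M1−M0)/(6·3)=-7/36, b=Δ0−h0·(2M0+M1)/6=41/12
seg 1: a=3, c=M1/2=-7/4, d=(M2−M1)/(6·1)=7/12, b=Δ1−h1·(2M1+M2)/6=-11/6
t_q=13/4 → seg 1, τ=1/4; S=3+-11/6·τ+-7/4·τ²+7/12·τ³=625/256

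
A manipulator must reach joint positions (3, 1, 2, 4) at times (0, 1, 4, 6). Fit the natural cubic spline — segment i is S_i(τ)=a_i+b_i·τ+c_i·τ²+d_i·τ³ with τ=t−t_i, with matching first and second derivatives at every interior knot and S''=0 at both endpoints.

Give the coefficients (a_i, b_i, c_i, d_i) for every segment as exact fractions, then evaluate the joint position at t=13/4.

  seg 0: a=3 b=-490/213 c=0 d=64/213
  seg 1: a=1 b=-298/213 c=64/71 d=-23/213
  seg 2: a=2 b=233/213 c=-5/71 d=5/426
S(13/4) = 5387/4544

Δ: Δ0=-2, Δ1=1/3, Δ2=1
row 1: diag=8, rhs=14; c'=3/8, d'=7/4
row 2: denom=10−3·3/8=71/8; d'=(4−3·7/4)/(71/8)=-10/71
back: M2=-10/71
back: M1=7/4−3/8·-10/71=128/71
M: M0=0, M1=128/71, M2=-10/71, M3=0
seg 0: a=3, c=M0/2=0, d=(M1−M0)/(6·1)=64/213, b=Δ0−h0·(2M0+M1)/6=-490/213
seg 1: a=1, c=M1/2=64/71, d=(M2−M1)/(6·3)=-23/213, b=Δ1−h1·(2M1+M2)/6=-298/213
seg 2: a=2, c=M2/2=-5/71, d=(M3−M2)/(6·2)=5/426, b=Δ2−h2·(2M2+M3)/6=233/213
t_q=13/4 → seg 1, τ=9/4; S=1+-298/213·τ+64/71·τ²+-23/213·τ³=5387/4544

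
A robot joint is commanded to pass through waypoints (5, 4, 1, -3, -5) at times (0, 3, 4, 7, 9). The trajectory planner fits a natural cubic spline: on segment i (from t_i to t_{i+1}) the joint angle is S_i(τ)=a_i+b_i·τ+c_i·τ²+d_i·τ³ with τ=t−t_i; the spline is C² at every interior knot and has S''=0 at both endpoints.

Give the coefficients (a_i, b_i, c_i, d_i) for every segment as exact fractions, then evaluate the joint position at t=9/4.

  seg 0: a=5 b=143/186 c=0 d=-205/1674
  seg 1: a=4 b=-236/93 c=-205/186 d=119/186
  seg 2: a=1 b=-175/62 c=76/93 d=-179/1674
  seg 3: a=-3 b=-25/31 c=-9/62 d=3/124
S(9/4) = 21169/3968

Δ: Δ0=-1/3, Δ1=-3, Δ2=-4/3, Δ3=-1
row 1: diag=8, rhs=-16; c'=1/8, d'=-2
row 2: denom=8−1·1/8=63/8; d'=(10−1·-2)/(63/8)=32/21
row 3: denom=10−3·8/21=62/7; d'=(2−3·32/21)/(62/7)=-9/31
back: M3=-9/31
back: M2=32/21−8/21·-9/31=152/93
back: M1=-2−1/8·152/93=-205/93
M: M0=0, M1=-205/93, M2=152/93, M3=-9/31, M4=0
seg 0: a=5, c=M0/2=0, d=(M1−M0)/(6·3)=-205/1674, b=Δ0−h0·(2M0+M1)/6=143/186
seg 1: a=4, c=M1/2=-205/186, d=(M2−M1)/(6·1)=119/186, b=Δ1−h1·(2M1+M2)/6=-236/93
seg 2: a=1, c=M2/2=76/93, d=(M3−M2)/(6·3)=-179/1674, b=Δ2−h2·(2M2+M3)/6=-175/62
seg 3: a=-3, c=M3/2=-9/62, d=(M4−M3)/(6·2)=3/124, b=Δ3−h3·(2M3+M4)/6=-25/31
t_q=9/4 → seg 0, τ=9/4; S=5+143/186·τ+0·τ²+-205/1674·τ³=21169/3968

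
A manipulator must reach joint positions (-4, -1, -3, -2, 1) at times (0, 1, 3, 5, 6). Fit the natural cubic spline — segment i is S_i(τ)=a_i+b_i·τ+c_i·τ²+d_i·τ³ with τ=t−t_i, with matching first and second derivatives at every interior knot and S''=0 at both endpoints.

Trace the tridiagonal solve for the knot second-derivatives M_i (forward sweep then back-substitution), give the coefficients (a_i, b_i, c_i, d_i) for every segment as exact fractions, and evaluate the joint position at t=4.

Δ: Δ0=3, Δ1=-1, Δ2=1/2, Δ3=3
row 1: diag=6, rhs=-24; c'=1/3, d'=-4
row 2: denom=8−2·1/3=22/3; d'=(9−2·-4)/(22/3)=51/22
row 3: denom=6−2·3/11=60/11; d'=(15−2·51/22)/(60/11)=19/10
back: M3=19/10
back: M2=51/22−3/11·19/10=9/5
back: M1=-4−1/3·9/5=-23/5
M: M0=0, M1=-23/5, M2=9/5, M3=19/10, M4=0
seg 0: a=-4, c=M0/2=0, d=(M1−M0)/(6·1)=-23/30, b=Δ0−h0·(2M0+M1)/6=113/30
seg 1: a=-1, c=M1/2=-23/10, d=(M2−M1)/(6·2)=8/15, b=Δ1−h1·(2M1+M2)/6=22/15
seg 2: a=-3, c=M2/2=9/10, d=(M3−M2)/(6·2)=1/120, b=Δ2−h2·(2M2+M3)/6=-4/3
seg 3: a=-2, c=M3/2=19/20, d=(M4−M3)/(6·1)=-19/60, b=Δ3−h3·(2M3+M4)/6=71/30
t_q=4 → seg 2, τ=1; S=-3+-4/3·τ+9/10·τ²+1/120·τ³=-137/40

  seg 0: a=-4 b=113/30 c=0 d=-23/30
  seg 1: a=-1 b=22/15 c=-23/10 d=8/15
  seg 2: a=-3 b=-4/3 c=9/10 d=1/120
  seg 3: a=-2 b=71/30 c=19/20 d=-19/60
S(4) = -137/40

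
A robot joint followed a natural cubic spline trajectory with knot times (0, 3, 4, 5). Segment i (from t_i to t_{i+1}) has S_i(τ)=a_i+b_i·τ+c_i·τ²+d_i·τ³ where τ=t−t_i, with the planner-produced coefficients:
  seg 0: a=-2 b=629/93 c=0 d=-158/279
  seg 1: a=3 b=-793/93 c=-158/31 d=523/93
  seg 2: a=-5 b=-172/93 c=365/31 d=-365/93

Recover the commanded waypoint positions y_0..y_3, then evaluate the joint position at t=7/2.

y_0=-2 y_1=3 y_2=-5 y_3=1
S(7/2) = -455/248

y_0 = S_0(0) = a_0 = -2
y_1 = S_1(0) = a_1 = 3
y_2 = S_2(0) = a_2 = -5
y_3 = S_2(1) = 1
t_q=7/2 is in segment 1 (τ=1/2); S_1(τ)=-455/248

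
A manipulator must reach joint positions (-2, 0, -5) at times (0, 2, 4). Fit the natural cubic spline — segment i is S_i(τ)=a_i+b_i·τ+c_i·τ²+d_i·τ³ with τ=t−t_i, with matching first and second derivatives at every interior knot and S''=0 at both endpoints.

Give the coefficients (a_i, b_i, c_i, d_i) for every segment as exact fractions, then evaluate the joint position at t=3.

  seg 0: a=-2 b=15/8 c=0 d=-7/32
  seg 1: a=0 b=-3/4 c=-21/16 d=7/32
S(3) = -59/32

Δ: Δ0=1, Δ1=-5/2
row 1: diag=8, rhs=-21; c'=1/4, d'=-21/8
back: M1=-21/8
M: M0=0, M1=-21/8, M2=0
seg 0: a=-2, c=M0/2=0, d=(M1−M0)/(6·2)=-7/32, b=Δ0−h0·(2M0+M1)/6=15/8
seg 1: a=0, c=M1/2=-21/16, d=(M2−M1)/(6·2)=7/32, b=Δ1−h1·(2M1+M2)/6=-3/4
t_q=3 → seg 1, τ=1; S=0+-3/4·τ+-21/16·τ²+7/32·τ³=-59/32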